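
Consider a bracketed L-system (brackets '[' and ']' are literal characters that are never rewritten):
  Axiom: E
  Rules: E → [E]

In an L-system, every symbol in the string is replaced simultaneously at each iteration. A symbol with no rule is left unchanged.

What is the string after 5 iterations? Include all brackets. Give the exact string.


Answer: [[[[[E]]]]]

Derivation:
Step 0: E
Step 1: [E]
Step 2: [[E]]
Step 3: [[[E]]]
Step 4: [[[[E]]]]
Step 5: [[[[[E]]]]]


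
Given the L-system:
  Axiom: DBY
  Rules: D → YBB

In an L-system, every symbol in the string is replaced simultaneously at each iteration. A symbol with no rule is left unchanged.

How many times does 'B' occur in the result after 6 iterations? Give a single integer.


Answer: 3

Derivation:
Step 0: DBY  (1 'B')
Step 1: YBBBY  (3 'B')
Step 2: YBBBY  (3 'B')
Step 3: YBBBY  (3 'B')
Step 4: YBBBY  (3 'B')
Step 5: YBBBY  (3 'B')
Step 6: YBBBY  (3 'B')


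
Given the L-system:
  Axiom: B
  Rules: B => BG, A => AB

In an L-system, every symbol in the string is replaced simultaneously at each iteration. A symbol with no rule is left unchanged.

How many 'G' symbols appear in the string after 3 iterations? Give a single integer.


Step 0: B  (0 'G')
Step 1: BG  (1 'G')
Step 2: BGG  (2 'G')
Step 3: BGGG  (3 'G')

Answer: 3


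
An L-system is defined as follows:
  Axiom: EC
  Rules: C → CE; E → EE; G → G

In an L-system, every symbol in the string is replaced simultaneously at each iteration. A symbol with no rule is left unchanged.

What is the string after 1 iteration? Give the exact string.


Step 0: EC
Step 1: EECE

Answer: EECE


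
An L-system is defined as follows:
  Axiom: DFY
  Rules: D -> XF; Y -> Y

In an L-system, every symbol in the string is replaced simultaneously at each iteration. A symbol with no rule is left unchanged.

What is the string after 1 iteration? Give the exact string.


Step 0: DFY
Step 1: XFFY

Answer: XFFY


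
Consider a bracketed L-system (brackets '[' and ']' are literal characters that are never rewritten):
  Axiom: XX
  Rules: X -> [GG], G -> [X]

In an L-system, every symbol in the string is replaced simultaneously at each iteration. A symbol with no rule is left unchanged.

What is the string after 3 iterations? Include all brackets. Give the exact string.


Answer: [[[GG]][[GG]]][[[GG]][[GG]]]

Derivation:
Step 0: XX
Step 1: [GG][GG]
Step 2: [[X][X]][[X][X]]
Step 3: [[[GG]][[GG]]][[[GG]][[GG]]]


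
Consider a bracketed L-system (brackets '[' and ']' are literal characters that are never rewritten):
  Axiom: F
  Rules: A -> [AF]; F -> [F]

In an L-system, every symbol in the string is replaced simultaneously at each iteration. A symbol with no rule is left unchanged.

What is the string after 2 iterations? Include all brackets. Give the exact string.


Answer: [[F]]

Derivation:
Step 0: F
Step 1: [F]
Step 2: [[F]]


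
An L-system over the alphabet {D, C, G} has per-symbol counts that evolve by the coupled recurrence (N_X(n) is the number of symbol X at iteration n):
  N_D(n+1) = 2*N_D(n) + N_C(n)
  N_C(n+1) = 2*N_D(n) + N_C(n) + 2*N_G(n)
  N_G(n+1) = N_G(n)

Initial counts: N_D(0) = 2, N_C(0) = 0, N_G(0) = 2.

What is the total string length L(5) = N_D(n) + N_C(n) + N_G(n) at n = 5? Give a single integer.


Answer: 974

Derivation:
Step 0: N_D=2, N_C=0, N_G=2, L=4
Step 1: N_D=4, N_C=8, N_G=2, L=14
Step 2: N_D=16, N_C=20, N_G=2, L=38
Step 3: N_D=52, N_C=56, N_G=2, L=110
Step 4: N_D=160, N_C=164, N_G=2, L=326
Step 5: N_D=484, N_C=488, N_G=2, L=974


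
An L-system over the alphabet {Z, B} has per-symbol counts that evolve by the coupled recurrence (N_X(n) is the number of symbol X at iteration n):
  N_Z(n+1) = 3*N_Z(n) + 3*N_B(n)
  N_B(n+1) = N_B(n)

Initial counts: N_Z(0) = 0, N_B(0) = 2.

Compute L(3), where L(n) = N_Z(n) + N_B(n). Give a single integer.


Step 0: N_Z=0, N_B=2, L=2
Step 1: N_Z=6, N_B=2, L=8
Step 2: N_Z=24, N_B=2, L=26
Step 3: N_Z=78, N_B=2, L=80

Answer: 80


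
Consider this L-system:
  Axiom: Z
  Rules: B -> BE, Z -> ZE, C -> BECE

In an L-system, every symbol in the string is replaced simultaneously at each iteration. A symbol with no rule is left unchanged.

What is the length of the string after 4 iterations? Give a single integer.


Step 0: length = 1
Step 1: length = 2
Step 2: length = 3
Step 3: length = 4
Step 4: length = 5

Answer: 5


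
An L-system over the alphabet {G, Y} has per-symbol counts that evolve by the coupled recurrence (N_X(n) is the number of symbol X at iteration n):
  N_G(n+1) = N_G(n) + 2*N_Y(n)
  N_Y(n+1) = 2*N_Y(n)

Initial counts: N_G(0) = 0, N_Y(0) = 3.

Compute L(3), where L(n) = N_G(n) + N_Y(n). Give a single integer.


Step 0: N_G=0, N_Y=3, L=3
Step 1: N_G=6, N_Y=6, L=12
Step 2: N_G=18, N_Y=12, L=30
Step 3: N_G=42, N_Y=24, L=66

Answer: 66


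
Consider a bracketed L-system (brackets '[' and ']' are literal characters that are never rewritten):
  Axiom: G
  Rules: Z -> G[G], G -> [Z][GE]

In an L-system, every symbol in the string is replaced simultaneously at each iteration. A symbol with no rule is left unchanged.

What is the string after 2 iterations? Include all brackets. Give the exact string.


Answer: [G[G]][[Z][GE]E]

Derivation:
Step 0: G
Step 1: [Z][GE]
Step 2: [G[G]][[Z][GE]E]


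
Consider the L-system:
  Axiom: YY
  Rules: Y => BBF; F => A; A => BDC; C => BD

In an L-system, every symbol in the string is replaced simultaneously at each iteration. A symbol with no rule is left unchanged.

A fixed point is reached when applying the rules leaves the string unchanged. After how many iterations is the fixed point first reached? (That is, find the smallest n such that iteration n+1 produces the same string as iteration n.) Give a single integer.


Answer: 4

Derivation:
Step 0: YY
Step 1: BBFBBF
Step 2: BBABBA
Step 3: BBBDCBBBDC
Step 4: BBBDBDBBBDBD
Step 5: BBBDBDBBBDBD  (unchanged — fixed point at step 4)


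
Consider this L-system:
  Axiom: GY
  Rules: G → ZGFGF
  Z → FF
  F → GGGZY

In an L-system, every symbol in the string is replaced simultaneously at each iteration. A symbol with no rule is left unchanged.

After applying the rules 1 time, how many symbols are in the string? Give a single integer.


Step 0: length = 2
Step 1: length = 6

Answer: 6


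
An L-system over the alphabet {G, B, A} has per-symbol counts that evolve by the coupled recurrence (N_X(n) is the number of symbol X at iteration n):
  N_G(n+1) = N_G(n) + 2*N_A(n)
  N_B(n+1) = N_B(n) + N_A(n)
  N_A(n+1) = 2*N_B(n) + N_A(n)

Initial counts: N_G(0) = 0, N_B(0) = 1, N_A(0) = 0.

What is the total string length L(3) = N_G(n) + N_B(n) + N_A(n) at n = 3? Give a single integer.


Answer: 29

Derivation:
Step 0: N_G=0, N_B=1, N_A=0, L=1
Step 1: N_G=0, N_B=1, N_A=2, L=3
Step 2: N_G=4, N_B=3, N_A=4, L=11
Step 3: N_G=12, N_B=7, N_A=10, L=29


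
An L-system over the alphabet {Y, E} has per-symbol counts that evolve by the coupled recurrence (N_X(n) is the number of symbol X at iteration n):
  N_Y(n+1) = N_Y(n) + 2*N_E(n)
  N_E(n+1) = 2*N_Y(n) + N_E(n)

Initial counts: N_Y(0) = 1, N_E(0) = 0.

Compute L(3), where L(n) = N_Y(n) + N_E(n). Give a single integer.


Answer: 27

Derivation:
Step 0: N_Y=1, N_E=0, L=1
Step 1: N_Y=1, N_E=2, L=3
Step 2: N_Y=5, N_E=4, L=9
Step 3: N_Y=13, N_E=14, L=27


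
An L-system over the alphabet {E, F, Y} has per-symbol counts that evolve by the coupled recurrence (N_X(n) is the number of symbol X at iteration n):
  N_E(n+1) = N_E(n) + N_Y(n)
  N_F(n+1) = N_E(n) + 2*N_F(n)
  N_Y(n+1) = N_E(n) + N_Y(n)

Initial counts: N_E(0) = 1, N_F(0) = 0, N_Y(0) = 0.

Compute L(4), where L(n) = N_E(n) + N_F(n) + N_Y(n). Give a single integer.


Answer: 36

Derivation:
Step 0: N_E=1, N_F=0, N_Y=0, L=1
Step 1: N_E=1, N_F=1, N_Y=1, L=3
Step 2: N_E=2, N_F=3, N_Y=2, L=7
Step 3: N_E=4, N_F=8, N_Y=4, L=16
Step 4: N_E=8, N_F=20, N_Y=8, L=36


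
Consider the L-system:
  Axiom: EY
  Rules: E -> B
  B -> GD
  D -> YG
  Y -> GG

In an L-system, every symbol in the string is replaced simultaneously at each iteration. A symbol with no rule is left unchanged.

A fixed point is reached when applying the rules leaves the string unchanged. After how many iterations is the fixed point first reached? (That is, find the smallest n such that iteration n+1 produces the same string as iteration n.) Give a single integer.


Step 0: EY
Step 1: BGG
Step 2: GDGG
Step 3: GYGGG
Step 4: GGGGGG
Step 5: GGGGGG  (unchanged — fixed point at step 4)

Answer: 4


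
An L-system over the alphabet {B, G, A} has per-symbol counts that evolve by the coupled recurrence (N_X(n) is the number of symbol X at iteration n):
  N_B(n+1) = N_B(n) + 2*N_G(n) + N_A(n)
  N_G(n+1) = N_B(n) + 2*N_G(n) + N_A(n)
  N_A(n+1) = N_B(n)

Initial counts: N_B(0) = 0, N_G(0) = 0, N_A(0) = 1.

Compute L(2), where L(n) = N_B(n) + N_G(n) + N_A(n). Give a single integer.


Step 0: N_B=0, N_G=0, N_A=1, L=1
Step 1: N_B=1, N_G=1, N_A=0, L=2
Step 2: N_B=3, N_G=3, N_A=1, L=7

Answer: 7


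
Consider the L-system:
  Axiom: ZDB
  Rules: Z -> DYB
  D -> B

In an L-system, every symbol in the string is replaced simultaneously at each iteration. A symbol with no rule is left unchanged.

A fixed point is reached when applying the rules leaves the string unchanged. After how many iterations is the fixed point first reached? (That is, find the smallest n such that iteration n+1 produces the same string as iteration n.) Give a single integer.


Answer: 2

Derivation:
Step 0: ZDB
Step 1: DYBBB
Step 2: BYBBB
Step 3: BYBBB  (unchanged — fixed point at step 2)


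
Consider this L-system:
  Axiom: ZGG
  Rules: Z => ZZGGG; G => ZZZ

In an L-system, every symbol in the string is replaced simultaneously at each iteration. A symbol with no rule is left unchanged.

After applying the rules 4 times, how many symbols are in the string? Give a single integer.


Answer: 835

Derivation:
Step 0: length = 3
Step 1: length = 11
Step 2: length = 49
Step 3: length = 197
Step 4: length = 835


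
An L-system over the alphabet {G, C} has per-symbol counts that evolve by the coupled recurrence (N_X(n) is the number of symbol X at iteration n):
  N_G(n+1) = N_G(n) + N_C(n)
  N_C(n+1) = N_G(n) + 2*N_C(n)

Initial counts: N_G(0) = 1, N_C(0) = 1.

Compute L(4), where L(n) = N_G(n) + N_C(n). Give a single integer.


Answer: 89

Derivation:
Step 0: N_G=1, N_C=1, L=2
Step 1: N_G=2, N_C=3, L=5
Step 2: N_G=5, N_C=8, L=13
Step 3: N_G=13, N_C=21, L=34
Step 4: N_G=34, N_C=55, L=89


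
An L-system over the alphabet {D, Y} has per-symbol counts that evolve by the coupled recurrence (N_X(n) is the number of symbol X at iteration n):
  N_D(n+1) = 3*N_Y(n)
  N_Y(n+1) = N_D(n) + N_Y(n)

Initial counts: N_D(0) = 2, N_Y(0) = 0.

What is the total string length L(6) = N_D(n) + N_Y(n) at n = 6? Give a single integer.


Step 0: N_D=2, N_Y=0, L=2
Step 1: N_D=0, N_Y=2, L=2
Step 2: N_D=6, N_Y=2, L=8
Step 3: N_D=6, N_Y=8, L=14
Step 4: N_D=24, N_Y=14, L=38
Step 5: N_D=42, N_Y=38, L=80
Step 6: N_D=114, N_Y=80, L=194

Answer: 194


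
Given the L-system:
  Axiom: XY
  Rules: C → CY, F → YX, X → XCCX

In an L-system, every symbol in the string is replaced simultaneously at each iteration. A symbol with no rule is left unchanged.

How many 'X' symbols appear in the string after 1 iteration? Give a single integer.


Step 0: XY  (1 'X')
Step 1: XCCXY  (2 'X')

Answer: 2


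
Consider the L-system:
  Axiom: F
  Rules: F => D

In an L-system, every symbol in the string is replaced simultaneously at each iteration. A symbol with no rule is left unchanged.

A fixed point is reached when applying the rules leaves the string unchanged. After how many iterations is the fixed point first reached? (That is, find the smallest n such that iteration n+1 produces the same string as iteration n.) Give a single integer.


Answer: 1

Derivation:
Step 0: F
Step 1: D
Step 2: D  (unchanged — fixed point at step 1)


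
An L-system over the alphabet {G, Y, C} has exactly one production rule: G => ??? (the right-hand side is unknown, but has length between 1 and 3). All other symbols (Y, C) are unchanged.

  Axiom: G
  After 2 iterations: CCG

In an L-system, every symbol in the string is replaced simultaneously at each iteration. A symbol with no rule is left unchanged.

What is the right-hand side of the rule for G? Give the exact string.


Answer: CG

Derivation:
Trying G => CG:
  Step 0: G
  Step 1: CG
  Step 2: CCG
Matches the given result.


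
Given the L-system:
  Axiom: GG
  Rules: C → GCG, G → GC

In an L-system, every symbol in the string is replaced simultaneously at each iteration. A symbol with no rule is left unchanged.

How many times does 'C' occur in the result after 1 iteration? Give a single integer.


Answer: 2

Derivation:
Step 0: GG  (0 'C')
Step 1: GCGC  (2 'C')


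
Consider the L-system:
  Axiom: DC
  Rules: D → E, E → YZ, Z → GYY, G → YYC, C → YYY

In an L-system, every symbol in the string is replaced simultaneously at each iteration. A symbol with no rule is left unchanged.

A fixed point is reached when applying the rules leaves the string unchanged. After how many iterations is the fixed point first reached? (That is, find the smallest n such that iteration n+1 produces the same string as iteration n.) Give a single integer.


Step 0: DC
Step 1: EYYY
Step 2: YZYYY
Step 3: YGYYYYY
Step 4: YYYCYYYYY
Step 5: YYYYYYYYYYY
Step 6: YYYYYYYYYYY  (unchanged — fixed point at step 5)

Answer: 5


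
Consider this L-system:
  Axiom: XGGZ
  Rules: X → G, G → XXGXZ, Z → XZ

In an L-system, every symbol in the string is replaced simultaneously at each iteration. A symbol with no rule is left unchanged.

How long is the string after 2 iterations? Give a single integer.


Step 0: length = 4
Step 1: length = 13
Step 2: length = 28

Answer: 28


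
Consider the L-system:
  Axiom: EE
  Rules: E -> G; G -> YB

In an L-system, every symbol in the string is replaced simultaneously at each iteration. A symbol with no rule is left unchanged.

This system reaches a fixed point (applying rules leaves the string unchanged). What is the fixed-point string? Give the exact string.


Answer: YBYB

Derivation:
Step 0: EE
Step 1: GG
Step 2: YBYB
Step 3: YBYB  (unchanged — fixed point at step 2)


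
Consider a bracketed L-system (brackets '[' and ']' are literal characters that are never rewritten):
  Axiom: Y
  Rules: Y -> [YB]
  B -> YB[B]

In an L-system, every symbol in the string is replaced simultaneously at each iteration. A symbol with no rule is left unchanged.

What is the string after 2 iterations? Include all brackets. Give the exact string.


Step 0: Y
Step 1: [YB]
Step 2: [[YB]YB[B]]

Answer: [[YB]YB[B]]


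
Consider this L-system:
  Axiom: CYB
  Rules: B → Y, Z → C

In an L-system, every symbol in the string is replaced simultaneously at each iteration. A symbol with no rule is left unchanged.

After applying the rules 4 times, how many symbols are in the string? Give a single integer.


Answer: 3

Derivation:
Step 0: length = 3
Step 1: length = 3
Step 2: length = 3
Step 3: length = 3
Step 4: length = 3


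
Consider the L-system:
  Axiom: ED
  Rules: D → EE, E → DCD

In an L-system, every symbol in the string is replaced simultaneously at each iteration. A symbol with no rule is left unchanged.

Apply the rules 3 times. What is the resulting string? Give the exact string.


Step 0: ED
Step 1: DCDEE
Step 2: EECEEDCDDCD
Step 3: DCDDCDCDCDDCDEECEEEECEE

Answer: DCDDCDCDCDDCDEECEEEECEE


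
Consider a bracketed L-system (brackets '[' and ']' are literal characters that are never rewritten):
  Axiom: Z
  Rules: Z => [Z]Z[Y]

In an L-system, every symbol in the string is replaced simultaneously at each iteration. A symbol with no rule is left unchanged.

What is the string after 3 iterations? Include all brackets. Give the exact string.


Step 0: Z
Step 1: [Z]Z[Y]
Step 2: [[Z]Z[Y]][Z]Z[Y][Y]
Step 3: [[[Z]Z[Y]][Z]Z[Y][Y]][[Z]Z[Y]][Z]Z[Y][Y][Y]

Answer: [[[Z]Z[Y]][Z]Z[Y][Y]][[Z]Z[Y]][Z]Z[Y][Y][Y]


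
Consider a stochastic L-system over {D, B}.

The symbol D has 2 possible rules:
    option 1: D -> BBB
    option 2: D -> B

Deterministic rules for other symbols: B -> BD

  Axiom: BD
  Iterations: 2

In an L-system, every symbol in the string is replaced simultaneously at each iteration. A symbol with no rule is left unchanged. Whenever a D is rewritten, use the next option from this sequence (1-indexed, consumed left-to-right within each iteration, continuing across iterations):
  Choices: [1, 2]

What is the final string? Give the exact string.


Answer: BDBBDBDBD

Derivation:
Step 0: BD
Step 1: BDBBB  (used choices [1])
Step 2: BDBBDBDBD  (used choices [2])


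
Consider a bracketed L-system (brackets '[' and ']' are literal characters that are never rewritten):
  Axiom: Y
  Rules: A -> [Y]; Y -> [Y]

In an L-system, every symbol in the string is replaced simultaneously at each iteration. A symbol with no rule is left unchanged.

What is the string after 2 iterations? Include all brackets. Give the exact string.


Step 0: Y
Step 1: [Y]
Step 2: [[Y]]

Answer: [[Y]]


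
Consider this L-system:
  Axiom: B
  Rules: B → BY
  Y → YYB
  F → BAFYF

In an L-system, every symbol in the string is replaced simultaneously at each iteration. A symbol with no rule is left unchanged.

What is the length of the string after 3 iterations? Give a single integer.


Step 0: length = 1
Step 1: length = 2
Step 2: length = 5
Step 3: length = 13

Answer: 13


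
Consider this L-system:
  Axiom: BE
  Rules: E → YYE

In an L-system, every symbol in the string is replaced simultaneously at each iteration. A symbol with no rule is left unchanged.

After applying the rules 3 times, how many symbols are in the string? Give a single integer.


Step 0: length = 2
Step 1: length = 4
Step 2: length = 6
Step 3: length = 8

Answer: 8


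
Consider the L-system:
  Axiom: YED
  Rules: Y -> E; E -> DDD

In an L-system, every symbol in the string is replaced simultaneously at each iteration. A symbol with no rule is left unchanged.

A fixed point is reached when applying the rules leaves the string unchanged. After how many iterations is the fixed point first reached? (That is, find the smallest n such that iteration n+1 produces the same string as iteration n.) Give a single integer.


Answer: 2

Derivation:
Step 0: YED
Step 1: EDDDD
Step 2: DDDDDDD
Step 3: DDDDDDD  (unchanged — fixed point at step 2)


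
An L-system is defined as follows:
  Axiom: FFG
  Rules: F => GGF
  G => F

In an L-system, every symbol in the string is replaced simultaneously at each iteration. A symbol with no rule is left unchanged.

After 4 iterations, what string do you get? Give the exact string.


Step 0: FFG
Step 1: GGFGGFF
Step 2: FFGGFFFGGFGGF
Step 3: GGFGGFFFGGFGGFGGFFFGGFFFGGF
Step 4: FFGGFFFGGFGGFGGFFFGGFFFGGFFFGGFGGFGGFFFGGFGGFGGFFFGGF

Answer: FFGGFFFGGFGGFGGFFFGGFFFGGFFFGGFGGFGGFFFGGFGGFGGFFFGGF


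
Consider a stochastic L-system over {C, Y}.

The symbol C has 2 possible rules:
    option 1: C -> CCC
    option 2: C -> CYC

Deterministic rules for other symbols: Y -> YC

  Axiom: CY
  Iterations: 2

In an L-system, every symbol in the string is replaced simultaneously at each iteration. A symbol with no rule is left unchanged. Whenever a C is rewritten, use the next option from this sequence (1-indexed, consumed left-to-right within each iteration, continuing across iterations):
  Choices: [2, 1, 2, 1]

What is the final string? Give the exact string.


Answer: CCCYCCYCYCCCC

Derivation:
Step 0: CY
Step 1: CYCYC  (used choices [2])
Step 2: CCCYCCYCYCCCC  (used choices [1, 2, 1])


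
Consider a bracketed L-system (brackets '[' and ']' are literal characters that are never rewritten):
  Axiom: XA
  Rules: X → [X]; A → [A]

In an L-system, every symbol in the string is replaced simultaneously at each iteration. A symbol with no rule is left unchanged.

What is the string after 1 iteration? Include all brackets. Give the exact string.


Answer: [X][A]

Derivation:
Step 0: XA
Step 1: [X][A]


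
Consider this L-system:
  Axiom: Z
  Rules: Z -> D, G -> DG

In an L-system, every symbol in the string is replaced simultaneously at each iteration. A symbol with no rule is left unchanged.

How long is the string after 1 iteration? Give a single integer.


Step 0: length = 1
Step 1: length = 1

Answer: 1


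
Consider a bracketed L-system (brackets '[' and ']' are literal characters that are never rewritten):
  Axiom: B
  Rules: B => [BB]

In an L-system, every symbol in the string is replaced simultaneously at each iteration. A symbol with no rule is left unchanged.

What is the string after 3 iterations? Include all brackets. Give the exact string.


Answer: [[[BB][BB]][[BB][BB]]]

Derivation:
Step 0: B
Step 1: [BB]
Step 2: [[BB][BB]]
Step 3: [[[BB][BB]][[BB][BB]]]


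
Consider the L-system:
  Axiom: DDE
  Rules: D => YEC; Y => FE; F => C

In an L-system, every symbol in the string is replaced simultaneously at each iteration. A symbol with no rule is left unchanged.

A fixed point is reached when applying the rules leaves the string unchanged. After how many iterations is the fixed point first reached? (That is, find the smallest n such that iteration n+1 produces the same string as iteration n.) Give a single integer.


Answer: 3

Derivation:
Step 0: DDE
Step 1: YECYECE
Step 2: FEECFEECE
Step 3: CEECCEECE
Step 4: CEECCEECE  (unchanged — fixed point at step 3)


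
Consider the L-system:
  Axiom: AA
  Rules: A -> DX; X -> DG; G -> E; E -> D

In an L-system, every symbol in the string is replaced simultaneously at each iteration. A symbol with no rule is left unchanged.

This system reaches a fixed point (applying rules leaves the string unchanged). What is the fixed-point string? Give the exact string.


Answer: DDDDDD

Derivation:
Step 0: AA
Step 1: DXDX
Step 2: DDGDDG
Step 3: DDEDDE
Step 4: DDDDDD
Step 5: DDDDDD  (unchanged — fixed point at step 4)


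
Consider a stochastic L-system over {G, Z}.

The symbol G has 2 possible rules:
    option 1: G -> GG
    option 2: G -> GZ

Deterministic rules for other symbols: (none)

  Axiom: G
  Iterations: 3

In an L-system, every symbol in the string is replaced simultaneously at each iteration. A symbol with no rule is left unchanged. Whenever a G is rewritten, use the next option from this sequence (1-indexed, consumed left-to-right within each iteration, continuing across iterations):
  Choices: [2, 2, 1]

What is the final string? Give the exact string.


Step 0: G
Step 1: GZ  (used choices [2])
Step 2: GZZ  (used choices [2])
Step 3: GGZZ  (used choices [1])

Answer: GGZZ


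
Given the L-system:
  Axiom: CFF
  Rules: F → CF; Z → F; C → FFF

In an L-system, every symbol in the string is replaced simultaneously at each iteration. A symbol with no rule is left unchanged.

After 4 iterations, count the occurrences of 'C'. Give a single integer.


Answer: 26

Derivation:
Step 0: CFF  (1 'C')
Step 1: FFFCFCF  (2 'C')
Step 2: CFCFCFFFFCFFFFCF  (5 'C')
Step 3: FFFCFFFFCFFFFCFCFCFCFFFFCFCFCFCFFFFCF  (11 'C')
Step 4: CFCFCFFFFCFCFCFCFFFFCFCFCFCFFFFCFFFFCFFFFCFFFFCFCFCFCFFFFCFFFFCFFFFCFFFFCFCFCFCFFFFCF  (26 'C')


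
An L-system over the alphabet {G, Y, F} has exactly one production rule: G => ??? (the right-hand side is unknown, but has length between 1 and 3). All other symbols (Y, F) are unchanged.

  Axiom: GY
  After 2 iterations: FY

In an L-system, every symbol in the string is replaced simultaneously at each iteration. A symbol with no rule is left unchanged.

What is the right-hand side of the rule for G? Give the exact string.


Trying G => F:
  Step 0: GY
  Step 1: FY
  Step 2: FY
Matches the given result.

Answer: F


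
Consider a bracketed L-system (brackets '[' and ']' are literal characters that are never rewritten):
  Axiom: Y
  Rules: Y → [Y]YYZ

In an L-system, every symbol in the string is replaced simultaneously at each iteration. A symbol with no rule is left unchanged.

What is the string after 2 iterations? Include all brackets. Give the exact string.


Step 0: Y
Step 1: [Y]YYZ
Step 2: [[Y]YYZ][Y]YYZ[Y]YYZZ

Answer: [[Y]YYZ][Y]YYZ[Y]YYZZ


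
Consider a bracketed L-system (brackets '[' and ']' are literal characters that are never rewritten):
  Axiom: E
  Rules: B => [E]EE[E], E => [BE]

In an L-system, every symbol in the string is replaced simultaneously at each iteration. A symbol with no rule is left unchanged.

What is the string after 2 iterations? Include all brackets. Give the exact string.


Answer: [[E]EE[E][BE]]

Derivation:
Step 0: E
Step 1: [BE]
Step 2: [[E]EE[E][BE]]


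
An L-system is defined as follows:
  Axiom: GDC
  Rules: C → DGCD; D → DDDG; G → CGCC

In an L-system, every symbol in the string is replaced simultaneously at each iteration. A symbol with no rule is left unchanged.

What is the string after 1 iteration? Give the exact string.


Answer: CGCCDDDGDGCD

Derivation:
Step 0: GDC
Step 1: CGCCDDDGDGCD


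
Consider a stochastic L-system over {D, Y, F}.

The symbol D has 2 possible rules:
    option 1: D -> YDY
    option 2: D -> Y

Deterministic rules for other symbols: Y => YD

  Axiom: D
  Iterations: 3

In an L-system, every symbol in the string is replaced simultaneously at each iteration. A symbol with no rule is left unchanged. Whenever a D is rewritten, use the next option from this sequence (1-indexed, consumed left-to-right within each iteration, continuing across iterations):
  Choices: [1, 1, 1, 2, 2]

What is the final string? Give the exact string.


Answer: YDYDYYDYYDYDY

Derivation:
Step 0: D
Step 1: YDY  (used choices [1])
Step 2: YDYDYYD  (used choices [1])
Step 3: YDYDYYDYYDYDY  (used choices [1, 2, 2])


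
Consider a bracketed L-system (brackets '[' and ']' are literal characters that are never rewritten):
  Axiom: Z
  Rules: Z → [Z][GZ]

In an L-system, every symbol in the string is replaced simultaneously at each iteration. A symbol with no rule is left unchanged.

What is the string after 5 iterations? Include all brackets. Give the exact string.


Step 0: Z
Step 1: [Z][GZ]
Step 2: [[Z][GZ]][G[Z][GZ]]
Step 3: [[[Z][GZ]][G[Z][GZ]]][G[[Z][GZ]][G[Z][GZ]]]
Step 4: [[[[Z][GZ]][G[Z][GZ]]][G[[Z][GZ]][G[Z][GZ]]]][G[[[Z][GZ]][G[Z][GZ]]][G[[Z][GZ]][G[Z][GZ]]]]
Step 5: [[[[[Z][GZ]][G[Z][GZ]]][G[[Z][GZ]][G[Z][GZ]]]][G[[[Z][GZ]][G[Z][GZ]]][G[[Z][GZ]][G[Z][GZ]]]]][G[[[[Z][GZ]][G[Z][GZ]]][G[[Z][GZ]][G[Z][GZ]]]][G[[[Z][GZ]][G[Z][GZ]]][G[[Z][GZ]][G[Z][GZ]]]]]

Answer: [[[[[Z][GZ]][G[Z][GZ]]][G[[Z][GZ]][G[Z][GZ]]]][G[[[Z][GZ]][G[Z][GZ]]][G[[Z][GZ]][G[Z][GZ]]]]][G[[[[Z][GZ]][G[Z][GZ]]][G[[Z][GZ]][G[Z][GZ]]]][G[[[Z][GZ]][G[Z][GZ]]][G[[Z][GZ]][G[Z][GZ]]]]]


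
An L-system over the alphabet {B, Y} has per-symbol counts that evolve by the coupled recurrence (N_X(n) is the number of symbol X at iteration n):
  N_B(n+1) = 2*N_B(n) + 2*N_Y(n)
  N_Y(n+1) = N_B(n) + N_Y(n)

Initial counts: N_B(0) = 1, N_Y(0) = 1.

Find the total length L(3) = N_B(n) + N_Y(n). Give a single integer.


Answer: 54

Derivation:
Step 0: N_B=1, N_Y=1, L=2
Step 1: N_B=4, N_Y=2, L=6
Step 2: N_B=12, N_Y=6, L=18
Step 3: N_B=36, N_Y=18, L=54


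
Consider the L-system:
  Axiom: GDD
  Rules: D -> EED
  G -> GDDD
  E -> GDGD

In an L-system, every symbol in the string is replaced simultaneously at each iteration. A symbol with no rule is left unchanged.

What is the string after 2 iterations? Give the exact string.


Answer: GDDDEEDEEDEEDGDGDGDGDEEDGDGDGDGDEED

Derivation:
Step 0: GDD
Step 1: GDDDEEDEED
Step 2: GDDDEEDEEDEEDGDGDGDGDEEDGDGDGDGDEED


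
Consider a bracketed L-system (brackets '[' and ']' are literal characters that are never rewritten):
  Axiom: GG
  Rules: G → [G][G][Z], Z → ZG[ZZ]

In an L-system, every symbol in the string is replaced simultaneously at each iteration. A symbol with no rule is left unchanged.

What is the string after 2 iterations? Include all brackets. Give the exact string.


Step 0: GG
Step 1: [G][G][Z][G][G][Z]
Step 2: [[G][G][Z]][[G][G][Z]][ZG[ZZ]][[G][G][Z]][[G][G][Z]][ZG[ZZ]]

Answer: [[G][G][Z]][[G][G][Z]][ZG[ZZ]][[G][G][Z]][[G][G][Z]][ZG[ZZ]]


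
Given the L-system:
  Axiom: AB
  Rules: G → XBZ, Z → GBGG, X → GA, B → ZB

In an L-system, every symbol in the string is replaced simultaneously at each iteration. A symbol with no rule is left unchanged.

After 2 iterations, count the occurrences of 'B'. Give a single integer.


Answer: 2

Derivation:
Step 0: AB  (1 'B')
Step 1: AZB  (1 'B')
Step 2: AGBGGZB  (2 'B')


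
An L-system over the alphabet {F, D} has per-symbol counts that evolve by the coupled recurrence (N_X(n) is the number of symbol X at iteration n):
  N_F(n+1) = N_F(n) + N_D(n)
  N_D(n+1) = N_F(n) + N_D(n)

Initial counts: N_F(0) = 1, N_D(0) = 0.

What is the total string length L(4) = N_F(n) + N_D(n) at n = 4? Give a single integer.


Answer: 16

Derivation:
Step 0: N_F=1, N_D=0, L=1
Step 1: N_F=1, N_D=1, L=2
Step 2: N_F=2, N_D=2, L=4
Step 3: N_F=4, N_D=4, L=8
Step 4: N_F=8, N_D=8, L=16


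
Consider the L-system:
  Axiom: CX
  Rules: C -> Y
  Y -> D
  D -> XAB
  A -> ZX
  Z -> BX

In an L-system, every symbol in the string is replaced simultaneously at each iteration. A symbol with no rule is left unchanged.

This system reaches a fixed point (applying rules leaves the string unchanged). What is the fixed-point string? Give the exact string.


Step 0: CX
Step 1: YX
Step 2: DX
Step 3: XABX
Step 4: XZXBX
Step 5: XBXXBX
Step 6: XBXXBX  (unchanged — fixed point at step 5)

Answer: XBXXBX


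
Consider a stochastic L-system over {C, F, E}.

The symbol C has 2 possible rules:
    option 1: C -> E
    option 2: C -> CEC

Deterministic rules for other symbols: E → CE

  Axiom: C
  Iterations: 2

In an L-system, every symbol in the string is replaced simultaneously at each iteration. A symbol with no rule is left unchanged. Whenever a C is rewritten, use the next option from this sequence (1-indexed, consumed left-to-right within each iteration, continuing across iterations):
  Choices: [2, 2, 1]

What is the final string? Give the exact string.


Answer: CECCEE

Derivation:
Step 0: C
Step 1: CEC  (used choices [2])
Step 2: CECCEE  (used choices [2, 1])


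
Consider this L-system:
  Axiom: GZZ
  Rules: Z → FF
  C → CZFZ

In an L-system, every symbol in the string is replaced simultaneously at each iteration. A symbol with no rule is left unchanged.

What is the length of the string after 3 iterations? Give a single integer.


Answer: 5

Derivation:
Step 0: length = 3
Step 1: length = 5
Step 2: length = 5
Step 3: length = 5


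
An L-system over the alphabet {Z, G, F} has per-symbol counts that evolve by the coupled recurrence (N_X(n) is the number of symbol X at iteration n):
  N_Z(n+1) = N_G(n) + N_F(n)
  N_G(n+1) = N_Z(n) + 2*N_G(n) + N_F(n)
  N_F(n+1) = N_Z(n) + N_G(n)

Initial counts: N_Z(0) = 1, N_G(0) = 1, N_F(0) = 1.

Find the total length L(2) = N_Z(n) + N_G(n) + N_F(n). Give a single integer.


Answer: 24

Derivation:
Step 0: N_Z=1, N_G=1, N_F=1, L=3
Step 1: N_Z=2, N_G=4, N_F=2, L=8
Step 2: N_Z=6, N_G=12, N_F=6, L=24


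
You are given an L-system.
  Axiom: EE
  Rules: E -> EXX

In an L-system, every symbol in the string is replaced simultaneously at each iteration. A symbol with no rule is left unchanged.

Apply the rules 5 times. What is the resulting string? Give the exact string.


Step 0: EE
Step 1: EXXEXX
Step 2: EXXXXEXXXX
Step 3: EXXXXXXEXXXXXX
Step 4: EXXXXXXXXEXXXXXXXX
Step 5: EXXXXXXXXXXEXXXXXXXXXX

Answer: EXXXXXXXXXXEXXXXXXXXXX


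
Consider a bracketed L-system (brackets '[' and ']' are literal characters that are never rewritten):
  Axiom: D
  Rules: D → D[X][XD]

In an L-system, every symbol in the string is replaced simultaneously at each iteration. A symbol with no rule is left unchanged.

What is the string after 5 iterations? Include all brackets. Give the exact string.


Step 0: D
Step 1: D[X][XD]
Step 2: D[X][XD][X][XD[X][XD]]
Step 3: D[X][XD][X][XD[X][XD]][X][XD[X][XD][X][XD[X][XD]]]
Step 4: D[X][XD][X][XD[X][XD]][X][XD[X][XD][X][XD[X][XD]]][X][XD[X][XD][X][XD[X][XD]][X][XD[X][XD][X][XD[X][XD]]]]
Step 5: D[X][XD][X][XD[X][XD]][X][XD[X][XD][X][XD[X][XD]]][X][XD[X][XD][X][XD[X][XD]][X][XD[X][XD][X][XD[X][XD]]]][X][XD[X][XD][X][XD[X][XD]][X][XD[X][XD][X][XD[X][XD]]][X][XD[X][XD][X][XD[X][XD]][X][XD[X][XD][X][XD[X][XD]]]]]

Answer: D[X][XD][X][XD[X][XD]][X][XD[X][XD][X][XD[X][XD]]][X][XD[X][XD][X][XD[X][XD]][X][XD[X][XD][X][XD[X][XD]]]][X][XD[X][XD][X][XD[X][XD]][X][XD[X][XD][X][XD[X][XD]]][X][XD[X][XD][X][XD[X][XD]][X][XD[X][XD][X][XD[X][XD]]]]]


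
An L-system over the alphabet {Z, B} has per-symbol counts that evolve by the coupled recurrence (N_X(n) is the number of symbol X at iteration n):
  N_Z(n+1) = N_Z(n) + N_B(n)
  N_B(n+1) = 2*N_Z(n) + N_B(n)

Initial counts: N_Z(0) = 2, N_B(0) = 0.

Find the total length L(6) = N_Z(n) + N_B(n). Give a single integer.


Step 0: N_Z=2, N_B=0, L=2
Step 1: N_Z=2, N_B=4, L=6
Step 2: N_Z=6, N_B=8, L=14
Step 3: N_Z=14, N_B=20, L=34
Step 4: N_Z=34, N_B=48, L=82
Step 5: N_Z=82, N_B=116, L=198
Step 6: N_Z=198, N_B=280, L=478

Answer: 478


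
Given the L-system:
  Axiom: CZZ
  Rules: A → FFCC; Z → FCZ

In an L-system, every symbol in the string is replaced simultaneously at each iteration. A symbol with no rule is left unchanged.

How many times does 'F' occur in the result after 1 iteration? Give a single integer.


Answer: 2

Derivation:
Step 0: CZZ  (0 'F')
Step 1: CFCZFCZ  (2 'F')


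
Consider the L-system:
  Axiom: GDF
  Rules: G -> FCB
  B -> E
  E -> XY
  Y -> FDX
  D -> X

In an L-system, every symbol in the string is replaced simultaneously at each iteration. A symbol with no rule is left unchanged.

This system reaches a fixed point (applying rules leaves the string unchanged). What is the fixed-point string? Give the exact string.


Step 0: GDF
Step 1: FCBXF
Step 2: FCEXF
Step 3: FCXYXF
Step 4: FCXFDXXF
Step 5: FCXFXXXF
Step 6: FCXFXXXF  (unchanged — fixed point at step 5)

Answer: FCXFXXXF


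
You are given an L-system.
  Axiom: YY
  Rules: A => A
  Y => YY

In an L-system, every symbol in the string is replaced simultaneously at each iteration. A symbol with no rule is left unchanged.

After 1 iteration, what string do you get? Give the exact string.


Step 0: YY
Step 1: YYYY

Answer: YYYY


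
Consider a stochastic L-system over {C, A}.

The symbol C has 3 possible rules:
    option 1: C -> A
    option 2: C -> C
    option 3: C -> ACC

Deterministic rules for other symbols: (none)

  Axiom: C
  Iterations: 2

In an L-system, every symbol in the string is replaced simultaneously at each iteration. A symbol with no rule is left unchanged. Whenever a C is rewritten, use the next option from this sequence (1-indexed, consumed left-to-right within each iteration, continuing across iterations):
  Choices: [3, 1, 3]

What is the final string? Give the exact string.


Answer: AAACC

Derivation:
Step 0: C
Step 1: ACC  (used choices [3])
Step 2: AAACC  (used choices [1, 3])


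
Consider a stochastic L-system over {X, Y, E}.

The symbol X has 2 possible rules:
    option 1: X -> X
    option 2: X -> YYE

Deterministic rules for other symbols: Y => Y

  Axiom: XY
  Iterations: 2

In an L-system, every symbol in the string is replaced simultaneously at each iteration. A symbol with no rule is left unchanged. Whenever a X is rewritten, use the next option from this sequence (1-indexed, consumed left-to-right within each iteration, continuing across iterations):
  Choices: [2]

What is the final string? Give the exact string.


Step 0: XY
Step 1: YYEY  (used choices [2])
Step 2: YYEY  (used choices [])

Answer: YYEY


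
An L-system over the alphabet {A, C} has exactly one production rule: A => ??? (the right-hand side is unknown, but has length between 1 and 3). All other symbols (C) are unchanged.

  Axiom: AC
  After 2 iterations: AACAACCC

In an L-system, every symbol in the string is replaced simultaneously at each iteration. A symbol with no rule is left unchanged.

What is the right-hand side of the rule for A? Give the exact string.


Answer: AAC

Derivation:
Trying A => AAC:
  Step 0: AC
  Step 1: AACC
  Step 2: AACAACCC
Matches the given result.


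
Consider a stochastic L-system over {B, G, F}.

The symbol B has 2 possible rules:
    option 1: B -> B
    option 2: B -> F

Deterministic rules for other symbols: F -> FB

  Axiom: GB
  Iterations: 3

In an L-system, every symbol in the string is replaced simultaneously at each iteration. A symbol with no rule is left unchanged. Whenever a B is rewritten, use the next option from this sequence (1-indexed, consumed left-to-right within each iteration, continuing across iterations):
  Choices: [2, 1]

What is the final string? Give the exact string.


Step 0: GB
Step 1: GF  (used choices [2])
Step 2: GFB  (used choices [])
Step 3: GFBB  (used choices [1])

Answer: GFBB


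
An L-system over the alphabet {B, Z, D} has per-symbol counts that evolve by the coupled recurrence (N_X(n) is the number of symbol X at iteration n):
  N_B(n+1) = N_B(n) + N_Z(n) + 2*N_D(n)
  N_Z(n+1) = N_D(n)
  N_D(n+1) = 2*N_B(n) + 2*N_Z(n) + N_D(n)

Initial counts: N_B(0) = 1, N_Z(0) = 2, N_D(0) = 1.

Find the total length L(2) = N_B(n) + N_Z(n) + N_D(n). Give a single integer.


Step 0: N_B=1, N_Z=2, N_D=1, L=4
Step 1: N_B=5, N_Z=1, N_D=7, L=13
Step 2: N_B=20, N_Z=7, N_D=19, L=46

Answer: 46


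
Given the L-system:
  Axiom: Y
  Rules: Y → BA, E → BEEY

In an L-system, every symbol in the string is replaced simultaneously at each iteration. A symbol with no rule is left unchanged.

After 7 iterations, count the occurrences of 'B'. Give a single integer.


Answer: 1

Derivation:
Step 0: Y  (0 'B')
Step 1: BA  (1 'B')
Step 2: BA  (1 'B')
Step 3: BA  (1 'B')
Step 4: BA  (1 'B')
Step 5: BA  (1 'B')
Step 6: BA  (1 'B')
Step 7: BA  (1 'B')


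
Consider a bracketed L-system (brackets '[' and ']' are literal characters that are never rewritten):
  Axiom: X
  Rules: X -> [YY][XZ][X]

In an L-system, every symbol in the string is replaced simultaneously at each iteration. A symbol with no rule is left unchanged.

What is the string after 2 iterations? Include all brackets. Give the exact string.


Step 0: X
Step 1: [YY][XZ][X]
Step 2: [YY][[YY][XZ][X]Z][[YY][XZ][X]]

Answer: [YY][[YY][XZ][X]Z][[YY][XZ][X]]


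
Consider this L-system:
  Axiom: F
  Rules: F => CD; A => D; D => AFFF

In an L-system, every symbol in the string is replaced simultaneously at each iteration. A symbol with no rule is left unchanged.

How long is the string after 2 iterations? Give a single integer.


Answer: 5

Derivation:
Step 0: length = 1
Step 1: length = 2
Step 2: length = 5


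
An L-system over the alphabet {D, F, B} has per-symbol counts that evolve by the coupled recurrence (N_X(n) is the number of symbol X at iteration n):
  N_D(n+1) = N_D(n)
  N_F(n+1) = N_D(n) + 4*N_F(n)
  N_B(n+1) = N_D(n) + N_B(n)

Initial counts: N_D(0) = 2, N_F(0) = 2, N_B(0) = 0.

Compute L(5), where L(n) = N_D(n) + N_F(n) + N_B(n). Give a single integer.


Answer: 2742

Derivation:
Step 0: N_D=2, N_F=2, N_B=0, L=4
Step 1: N_D=2, N_F=10, N_B=2, L=14
Step 2: N_D=2, N_F=42, N_B=4, L=48
Step 3: N_D=2, N_F=170, N_B=6, L=178
Step 4: N_D=2, N_F=682, N_B=8, L=692
Step 5: N_D=2, N_F=2730, N_B=10, L=2742


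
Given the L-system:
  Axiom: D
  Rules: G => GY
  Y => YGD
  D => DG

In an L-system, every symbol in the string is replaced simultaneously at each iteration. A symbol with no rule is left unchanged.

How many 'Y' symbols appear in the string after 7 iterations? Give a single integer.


Step 0: D  (0 'Y')
Step 1: DG  (0 'Y')
Step 2: DGGY  (1 'Y')
Step 3: DGGYGYYGD  (3 'Y')
Step 4: DGGYGYYGDGYYGDYGDGYDG  (7 'Y')
Step 5: DGGYGYYGDGYYGDYGDGYDGGYYGDYGDGYDGYGDGYDGGYYGDDGGY  (16 'Y')
Step 6: DGGYGYYGDGYYGDYGDGYDGGYYGDYGDGYDGYGDGYDGGYYGDDGGYGYYGDYGDGYDGYGDGYDGGYYGDDGGYYGDGYDGGYYGDDGGYGYYGDYGDGYDGDGGYGYYGD  (37 'Y')
Step 7: DGGYGYYGDGYYGDYGDGYDGGYYGDYGDGYDGYGDGYDGGYYGDDGGYGYYGDYGDGYDGYGDGYDGGYYGDDGGYYGDGYDGGYYGDDGGYGYYGDYGDGYDGDGGYGYYGDGYYGDYGDGYDGYGDGYDGGYYGDDGGYYGDGYDGGYYGDDGGYGYYGDYGDGYDGDGGYGYYGDYGDGYDGGYYGDDGGYGYYGDYGDGYDGDGGYGYYGDGYYGDYGDGYDGYGDGYDGGYYGDDGGYDGGYGYYGDGYYGDYGDGYDG  (86 'Y')

Answer: 86
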